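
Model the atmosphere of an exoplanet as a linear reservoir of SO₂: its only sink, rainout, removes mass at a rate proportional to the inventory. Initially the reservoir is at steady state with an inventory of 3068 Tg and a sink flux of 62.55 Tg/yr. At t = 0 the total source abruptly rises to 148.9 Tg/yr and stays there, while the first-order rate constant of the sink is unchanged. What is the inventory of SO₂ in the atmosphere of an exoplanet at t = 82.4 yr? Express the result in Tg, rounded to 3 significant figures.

6510 Tg

The sink rate constant is k = F₀/M₀ = 62.55/3068 = 0.02039 yr⁻¹.
Solving dM/dt = F₁ − kM with M(0) = M₀ gives M(t) = F₁/k + (M₀ − F₁/k)·e^(−kt).
F₁/k = 148.9/0.02039 = 7303.4 Tg; kt = 0.02039 × 82.4 = 1.680, e^(−kt) = 0.1864.
M(82.4) = 7303.4 + (3068 − 7303.4) × 0.1864 = 7303.4 − 789.4 = 6514.0 Tg.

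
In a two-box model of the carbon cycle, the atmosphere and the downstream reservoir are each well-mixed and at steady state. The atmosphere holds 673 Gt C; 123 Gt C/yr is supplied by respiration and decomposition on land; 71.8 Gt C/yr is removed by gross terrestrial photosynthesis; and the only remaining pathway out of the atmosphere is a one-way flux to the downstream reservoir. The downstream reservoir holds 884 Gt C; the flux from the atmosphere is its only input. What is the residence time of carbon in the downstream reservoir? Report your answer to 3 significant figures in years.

17.3 yr

Balance the atmosphere: ΣF_in = 123.00 Gt C/yr.
Flux to the downstream reservoir = ΣF_in − (71.8) = 51.200 Gt C/yr.
At steady state the output of the downstream reservoir equals its input, 51.200 Gt C/yr.
τ = M / F = 884 / 51.200 = 17.27 yr.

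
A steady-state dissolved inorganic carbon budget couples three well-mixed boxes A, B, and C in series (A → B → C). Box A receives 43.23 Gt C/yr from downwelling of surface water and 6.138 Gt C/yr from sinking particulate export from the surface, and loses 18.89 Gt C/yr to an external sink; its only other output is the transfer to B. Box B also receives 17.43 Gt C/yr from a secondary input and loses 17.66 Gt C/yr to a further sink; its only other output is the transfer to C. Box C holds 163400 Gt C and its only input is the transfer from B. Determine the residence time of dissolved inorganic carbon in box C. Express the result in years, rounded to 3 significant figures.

5400 yr

Box A: F(A→B) = (43.23 + 6.138) − 18.89 = 30.478 Gt C/yr.
Box B: F(B→C) = (30.478 + 17.43) − 17.66 = 30.248 Gt C/yr.
Box C throughput = its input = 30.248 Gt C/yr; τ = 163400 / 30.248 = 5402 yr.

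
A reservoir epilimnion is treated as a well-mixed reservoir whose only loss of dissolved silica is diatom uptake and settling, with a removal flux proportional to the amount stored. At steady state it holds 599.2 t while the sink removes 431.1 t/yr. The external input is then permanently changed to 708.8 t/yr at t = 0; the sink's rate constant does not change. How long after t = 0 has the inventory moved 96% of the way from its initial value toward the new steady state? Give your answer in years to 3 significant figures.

τ = M₀/F₀ = 599.2/431.1 = 1.390 yr.
The remaining gap fraction is e^(−t/τ); 96% covered ⇒ e^(−t/τ) = 0.0400.
t = −τ ln(0.0400) = 1.390 × 3.219 = 4.474 yr.

4.47 yr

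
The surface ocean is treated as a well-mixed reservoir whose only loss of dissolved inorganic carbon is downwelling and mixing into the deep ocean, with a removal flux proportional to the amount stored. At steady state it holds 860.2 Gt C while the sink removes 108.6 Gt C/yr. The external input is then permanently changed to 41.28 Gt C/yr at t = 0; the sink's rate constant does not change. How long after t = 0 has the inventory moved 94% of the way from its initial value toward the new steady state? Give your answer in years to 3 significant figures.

τ = M₀/F₀ = 860.2/108.6 = 7.921 yr.
The remaining gap fraction is e^(−t/τ); 94% covered ⇒ e^(−t/τ) = 0.0600.
t = −τ ln(0.0600) = 7.921 × 2.813 = 22.28 yr.

22.3 yr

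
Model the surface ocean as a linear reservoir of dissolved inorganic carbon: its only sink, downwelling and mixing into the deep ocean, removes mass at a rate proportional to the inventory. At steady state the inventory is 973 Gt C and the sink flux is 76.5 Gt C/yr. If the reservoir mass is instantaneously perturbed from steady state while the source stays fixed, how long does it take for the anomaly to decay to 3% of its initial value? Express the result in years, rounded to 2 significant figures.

45 yr

For a linear reservoir the anomaly decays as exp(−t/τ) with τ = M/F = 973/76.5 = 12.72 yr.
exp(−t/τ) = 0.03 ⇒ t = −τ ln(0.03) = 12.72 × 3.507 = 44.60 yr.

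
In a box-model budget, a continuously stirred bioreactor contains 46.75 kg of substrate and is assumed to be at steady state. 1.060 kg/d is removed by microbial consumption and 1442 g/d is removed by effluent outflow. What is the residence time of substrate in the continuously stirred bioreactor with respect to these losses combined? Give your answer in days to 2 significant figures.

19 d

Convert the effluent outflow flux: 1442 g/d = 1.442 kg/d.
Total removal = 1.060 + 1.442 = 2.5020 kg/d.
τ = M / ΣF_out = 46.75 / 2.5020 = 18.69 d.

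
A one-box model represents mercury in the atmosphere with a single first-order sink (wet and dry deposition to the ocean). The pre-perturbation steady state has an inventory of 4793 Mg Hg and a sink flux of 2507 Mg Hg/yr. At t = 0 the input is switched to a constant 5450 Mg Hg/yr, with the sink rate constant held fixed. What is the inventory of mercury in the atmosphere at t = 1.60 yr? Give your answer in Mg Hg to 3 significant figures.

7980 Mg Hg

The sink rate constant is k = F₀/M₀ = 2507/4793 = 0.5231 yr⁻¹.
Solving dM/dt = F₁ − kM with M(0) = M₀ gives M(t) = F₁/k + (M₀ − F₁/k)·e^(−kt).
F₁/k = 5450/0.5231 = 10420 Mg Hg; kt = 0.5231 × 1.60 = 0.8369, e^(−kt) = 0.4331.
M(1.60) = 10420 + (4793 − 10420) × 0.4331 = 10420 − 2437 = 7982.9 Mg Hg.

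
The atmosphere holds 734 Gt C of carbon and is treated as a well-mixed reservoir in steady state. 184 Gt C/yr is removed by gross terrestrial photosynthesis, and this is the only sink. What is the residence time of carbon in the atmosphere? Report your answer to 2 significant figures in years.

τ = M / F = 734 / 184 = 3.989 yr.

4.0 yr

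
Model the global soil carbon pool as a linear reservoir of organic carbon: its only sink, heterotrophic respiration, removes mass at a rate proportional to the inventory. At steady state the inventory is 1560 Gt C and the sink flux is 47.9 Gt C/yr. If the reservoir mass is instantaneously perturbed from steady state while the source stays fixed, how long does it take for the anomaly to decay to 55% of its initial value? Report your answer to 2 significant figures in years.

19 yr

For a linear reservoir the anomaly decays as exp(−t/τ) with τ = M/F = 1560/47.9 = 32.57 yr.
exp(−t/τ) = 0.55 ⇒ t = −τ ln(0.55) = 32.57 × 0.5978 = 19.47 yr.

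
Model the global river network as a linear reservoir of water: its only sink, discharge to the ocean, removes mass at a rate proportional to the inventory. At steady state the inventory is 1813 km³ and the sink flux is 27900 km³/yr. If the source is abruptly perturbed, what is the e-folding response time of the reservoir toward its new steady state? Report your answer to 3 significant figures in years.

0.0650 yr

For a linear reservoir the response time equals the residence time τ = M/F.
τ = 1813 / 27900 = 0.06498 yr.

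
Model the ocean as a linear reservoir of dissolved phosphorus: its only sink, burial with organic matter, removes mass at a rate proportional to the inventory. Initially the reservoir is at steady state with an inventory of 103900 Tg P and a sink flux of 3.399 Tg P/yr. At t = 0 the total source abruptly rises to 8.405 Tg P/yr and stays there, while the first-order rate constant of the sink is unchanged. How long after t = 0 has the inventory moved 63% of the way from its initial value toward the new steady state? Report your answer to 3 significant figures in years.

30400 yr

τ = M₀/F₀ = 103900/3.399 = 30570 yr.
The remaining gap fraction is e^(−t/τ); 63% covered ⇒ e^(−t/τ) = 0.370.
t = −τ ln(0.370) = 30570 × 0.9943 = 30390 yr.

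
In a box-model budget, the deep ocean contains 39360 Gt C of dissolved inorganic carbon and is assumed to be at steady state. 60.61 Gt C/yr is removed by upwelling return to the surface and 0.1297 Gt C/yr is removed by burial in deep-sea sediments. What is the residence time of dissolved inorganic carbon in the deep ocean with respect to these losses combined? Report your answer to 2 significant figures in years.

650 yr

Total removal = 60.61 + 0.1297 = 60.740 Gt C/yr.
τ = M / ΣF_out = 39360 / 60.740 = 648.0 yr.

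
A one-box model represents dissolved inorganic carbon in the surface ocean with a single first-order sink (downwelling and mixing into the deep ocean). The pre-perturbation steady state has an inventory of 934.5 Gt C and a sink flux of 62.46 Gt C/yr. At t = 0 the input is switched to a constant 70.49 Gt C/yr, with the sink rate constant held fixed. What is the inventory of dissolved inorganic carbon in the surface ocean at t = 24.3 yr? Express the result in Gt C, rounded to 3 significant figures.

1030 Gt C

The sink rate constant is k = F₀/M₀ = 62.46/934.5 = 0.06684 yr⁻¹.
Solving dM/dt = F₁ − kM with M(0) = M₀ gives M(t) = F₁/k + (M₀ − F₁/k)·e^(−kt).
F₁/k = 70.49/0.06684 = 1054.6 Gt C; kt = 0.06684 × 24.3 = 1.624, e^(−kt) = 0.1971.
M(24.3) = 1054.6 + (934.5 − 1054.6) × 0.1971 = 1054.6 − 23.68 = 1031.0 Gt C.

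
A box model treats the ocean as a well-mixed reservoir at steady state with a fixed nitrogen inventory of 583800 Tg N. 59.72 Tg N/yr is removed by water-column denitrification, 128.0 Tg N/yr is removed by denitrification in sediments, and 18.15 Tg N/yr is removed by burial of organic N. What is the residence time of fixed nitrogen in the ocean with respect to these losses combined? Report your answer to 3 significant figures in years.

2840 yr

Total removal = 59.72 + 128.0 + 18.15 = 205.87 Tg N/yr.
τ = M / ΣF_out = 583800 / 205.87 = 2836 yr.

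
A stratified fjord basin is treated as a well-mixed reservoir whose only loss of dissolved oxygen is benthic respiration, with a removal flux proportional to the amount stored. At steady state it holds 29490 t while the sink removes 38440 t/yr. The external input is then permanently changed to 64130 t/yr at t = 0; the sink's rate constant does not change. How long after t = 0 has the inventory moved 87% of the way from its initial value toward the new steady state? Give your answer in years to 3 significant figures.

1.57 yr

τ = M₀/F₀ = 29490/38440 = 0.7672 yr.
The remaining gap fraction is e^(−t/τ); 87% covered ⇒ e^(−t/τ) = 0.130.
t = −τ ln(0.130) = 0.7672 × 2.040 = 1.565 yr.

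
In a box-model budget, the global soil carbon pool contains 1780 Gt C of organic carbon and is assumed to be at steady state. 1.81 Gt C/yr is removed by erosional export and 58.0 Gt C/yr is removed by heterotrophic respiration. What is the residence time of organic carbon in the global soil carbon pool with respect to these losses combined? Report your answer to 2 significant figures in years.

30 yr

Total removal = 1.810 + 58.00 = 59.810 Gt C/yr.
τ = M / ΣF_out = 1780 / 59.810 = 29.76 yr.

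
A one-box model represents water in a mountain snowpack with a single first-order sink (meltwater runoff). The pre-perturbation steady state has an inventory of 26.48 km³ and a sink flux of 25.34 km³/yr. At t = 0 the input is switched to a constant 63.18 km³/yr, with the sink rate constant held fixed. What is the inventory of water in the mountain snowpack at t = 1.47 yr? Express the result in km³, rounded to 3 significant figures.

Residence time τ = M₀/F₀ = 1.045 yr. The eventual steady state is M_∞ = M₀·(F₁/F₀) = 26.48 × 63.18/25.34 = 66.022 km³.
The anomaly ΔM(t) = M(t) − M_∞ decays as ΔM₀·e^(−t/τ) with ΔM₀ = 26.48 − 66.022 = −39.54 km³.
At t = 1.47 yr, e^(−t/τ) = e^(−1.407) = 0.2449, so ΔM = −9.686 km³ and M = 66.022 − 9.686 = 56.337 km³.

56.3 km³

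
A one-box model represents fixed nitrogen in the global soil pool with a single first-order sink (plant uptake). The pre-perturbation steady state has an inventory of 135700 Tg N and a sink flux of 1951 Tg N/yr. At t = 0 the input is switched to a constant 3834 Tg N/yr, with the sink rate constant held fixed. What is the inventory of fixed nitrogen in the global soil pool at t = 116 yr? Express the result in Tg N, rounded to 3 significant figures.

Residence time τ = M₀/F₀ = 69.55 yr. The eventual steady state is M_∞ = M₀·(F₁/F₀) = 135700 × 3834/1951 = 266670 Tg N.
The anomaly ΔM(t) = M(t) − M_∞ decays as ΔM₀·e^(−t/τ) with ΔM₀ = 135700 − 266670 = −131000 Tg N.
At t = 116 yr, e^(−t/τ) = e^(−1.668) = 0.1887, so ΔM = −24710 Tg N and M = 266670 − 24710 = 241960 Tg N.

242000 Tg N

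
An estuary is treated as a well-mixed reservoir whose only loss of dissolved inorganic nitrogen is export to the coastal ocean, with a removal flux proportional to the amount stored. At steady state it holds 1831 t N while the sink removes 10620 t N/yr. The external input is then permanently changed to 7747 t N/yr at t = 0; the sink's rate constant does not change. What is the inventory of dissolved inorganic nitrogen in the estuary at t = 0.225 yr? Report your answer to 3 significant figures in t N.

τ = M₀/F₀ = 1831/10620 = 0.1724 yr; rate constant k = 1/τ.
New steady state M_∞ = F₁/k = F₁·τ = 7747 × 0.1724 = 1335.7 t N.
M(t) = M_∞ + (M₀ − M_∞)·e^(−t/τ); t/τ = 0.225/0.1724 = 1.305, so e^(−t/τ) = 0.2712.
M(t) = 1335.7 + 495.3 × 0.2712 = 1470.0 t N.

1470 t N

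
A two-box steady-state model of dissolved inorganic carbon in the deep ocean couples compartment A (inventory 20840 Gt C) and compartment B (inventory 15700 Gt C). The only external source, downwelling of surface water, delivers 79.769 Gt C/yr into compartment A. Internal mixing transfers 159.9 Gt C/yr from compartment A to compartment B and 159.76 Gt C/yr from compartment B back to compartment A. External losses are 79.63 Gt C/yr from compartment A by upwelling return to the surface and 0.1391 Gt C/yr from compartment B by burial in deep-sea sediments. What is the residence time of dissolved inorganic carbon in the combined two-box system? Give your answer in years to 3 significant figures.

458 yr

Residence time in the combined system uses the total inventory and the total *external* removal — internal exchanges between the two boxes cancel.
M_total = 20840 + 15700 = 36540 Gt C.
ΣF_external_out = 79.63 + 0.1391 = 79.769 Gt C/yr.
τ = M_total / ΣF_ext = 36540 / 79.769 = 458.1 yr.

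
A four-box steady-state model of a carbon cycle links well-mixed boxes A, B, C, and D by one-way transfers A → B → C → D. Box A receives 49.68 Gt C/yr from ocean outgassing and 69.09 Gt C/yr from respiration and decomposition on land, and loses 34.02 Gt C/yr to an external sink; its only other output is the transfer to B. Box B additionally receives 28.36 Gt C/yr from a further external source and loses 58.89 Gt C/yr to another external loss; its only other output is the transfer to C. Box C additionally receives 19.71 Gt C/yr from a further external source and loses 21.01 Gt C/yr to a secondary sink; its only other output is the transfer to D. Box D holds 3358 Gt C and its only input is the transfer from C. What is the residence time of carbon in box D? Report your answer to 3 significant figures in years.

Box A: F(A→B) = (49.68 + 69.09) − 34.02 = 84.750 Gt C/yr.
Box B: F(B→C) = (84.750 + 28.36) − 58.89 = 54.220 Gt C/yr.
Box C: F(C→D) = (54.220 + 19.71) − 21.01 = 52.920 Gt C/yr.
Box D throughput = its input = 52.920 Gt C/yr; τ = 3358 / 52.920 = 63.45 yr.

63.5 yr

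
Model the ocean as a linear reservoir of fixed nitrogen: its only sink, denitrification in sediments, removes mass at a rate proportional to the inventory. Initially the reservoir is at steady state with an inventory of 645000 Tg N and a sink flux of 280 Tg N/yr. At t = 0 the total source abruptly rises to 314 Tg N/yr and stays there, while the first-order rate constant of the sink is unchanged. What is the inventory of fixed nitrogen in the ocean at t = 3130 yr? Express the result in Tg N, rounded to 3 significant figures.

703000 Tg N

The sink rate constant is k = F₀/M₀ = 280/645000 = 0.0004341 yr⁻¹.
Solving dM/dt = F₁ − kM with M(0) = M₀ gives M(t) = F₁/k + (M₀ − F₁/k)·e^(−kt).
F₁/k = 314/0.0004341 = 723320 Tg N; kt = 0.0004341 × 3130 = 1.359, e^(−kt) = 0.2570.
M(3130) = 723320 + (645000 − 723320) × 0.2570 = 723320 − 20130 = 703190 Tg N.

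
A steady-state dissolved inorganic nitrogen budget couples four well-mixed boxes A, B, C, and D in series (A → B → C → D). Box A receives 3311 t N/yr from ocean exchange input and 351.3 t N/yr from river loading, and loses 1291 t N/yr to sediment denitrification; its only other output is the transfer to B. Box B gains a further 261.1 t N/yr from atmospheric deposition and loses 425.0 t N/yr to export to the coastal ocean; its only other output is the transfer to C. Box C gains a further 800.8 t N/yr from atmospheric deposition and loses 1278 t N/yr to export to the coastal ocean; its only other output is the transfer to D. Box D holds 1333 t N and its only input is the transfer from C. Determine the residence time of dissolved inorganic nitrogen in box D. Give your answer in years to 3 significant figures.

Box A: F(A→B) = (3311 + 351.3) − 1291 = 2371.3 t N/yr.
Box B: F(B→C) = (2371.3 + 261.1) − 425.0 = 2207.4 t N/yr.
Box C: F(C→D) = (2207.4 + 800.8) − 1278 = 1730.2 t N/yr.
Box D throughput = its input = 1730.2 t N/yr; τ = 1333 / 1730.2 = 0.7704 yr.

0.770 yr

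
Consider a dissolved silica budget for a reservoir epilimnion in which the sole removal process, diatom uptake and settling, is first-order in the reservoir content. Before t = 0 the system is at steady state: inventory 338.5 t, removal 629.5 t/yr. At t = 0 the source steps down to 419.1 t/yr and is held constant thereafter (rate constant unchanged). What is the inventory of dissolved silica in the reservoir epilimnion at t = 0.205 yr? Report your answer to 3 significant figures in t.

The sink rate constant is k = F₀/M₀ = 629.5/338.5 = 1.860 yr⁻¹.
Solving dM/dt = F₁ − kM with M(0) = M₀ gives M(t) = F₁/k + (M₀ − F₁/k)·e^(−kt).
F₁/k = 419.1/1.860 = 225.36 t; kt = 1.860 × 0.205 = 0.3812, e^(−kt) = 0.6830.
M(0.205) = 225.36 + (338.5 − 225.36) × 0.6830 = 225.36 + 77.28 = 302.64 t.

303 t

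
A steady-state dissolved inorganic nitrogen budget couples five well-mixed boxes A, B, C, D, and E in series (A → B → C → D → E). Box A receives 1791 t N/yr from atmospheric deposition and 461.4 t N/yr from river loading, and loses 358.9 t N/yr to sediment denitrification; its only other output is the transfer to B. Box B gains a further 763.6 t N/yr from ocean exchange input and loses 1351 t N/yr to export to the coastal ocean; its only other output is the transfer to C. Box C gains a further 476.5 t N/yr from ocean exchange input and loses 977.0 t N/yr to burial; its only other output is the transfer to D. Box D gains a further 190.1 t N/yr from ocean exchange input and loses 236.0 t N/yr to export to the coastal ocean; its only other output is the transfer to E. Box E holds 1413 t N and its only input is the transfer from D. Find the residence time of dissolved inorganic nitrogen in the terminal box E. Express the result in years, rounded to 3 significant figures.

Box A: F(A→B) = (1791 + 461.4) − 358.9 = 1893.5 t N/yr.
Box B: F(B→C) = (1893.5 + 763.6) − 1351 = 1306.1 t N/yr.
Box C: F(C→D) = (1306.1 + 476.5) − 977.0 = 805.60 t N/yr.
Box D: F(D→E) = (805.60 + 190.1) − 236.0 = 759.70 t N/yr.
Box E throughput = its input = 759.70 t N/yr; τ = 1413 / 759.70 = 1.860 yr.

1.86 yr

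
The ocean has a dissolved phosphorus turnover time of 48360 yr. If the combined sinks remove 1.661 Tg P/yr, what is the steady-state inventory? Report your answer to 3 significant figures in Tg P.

80300 Tg P

τ = M/F ⇒ M = τ × F = 48360 × 1.661 = 80330 Tg P.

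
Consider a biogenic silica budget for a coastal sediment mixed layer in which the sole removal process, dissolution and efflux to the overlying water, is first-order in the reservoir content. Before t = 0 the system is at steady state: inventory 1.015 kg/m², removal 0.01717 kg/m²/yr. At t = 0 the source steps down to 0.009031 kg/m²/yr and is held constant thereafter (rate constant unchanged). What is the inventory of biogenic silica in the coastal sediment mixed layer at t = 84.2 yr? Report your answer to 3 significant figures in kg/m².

0.650 kg/m²

τ = M₀/F₀ = 1.015/0.01717 = 59.11 yr; rate constant k = 1/τ.
New steady state M_∞ = F₁/k = F₁·τ = 0.009031 × 59.11 = 0.53387 kg/m².
M(t) = M_∞ + (M₀ − M_∞)·e^(−t/τ); t/τ = 84.2/59.11 = 1.424, so e^(−t/τ) = 0.2407.
M(t) = 0.53387 + 0.4811 × 0.2407 = 0.64966 kg/m².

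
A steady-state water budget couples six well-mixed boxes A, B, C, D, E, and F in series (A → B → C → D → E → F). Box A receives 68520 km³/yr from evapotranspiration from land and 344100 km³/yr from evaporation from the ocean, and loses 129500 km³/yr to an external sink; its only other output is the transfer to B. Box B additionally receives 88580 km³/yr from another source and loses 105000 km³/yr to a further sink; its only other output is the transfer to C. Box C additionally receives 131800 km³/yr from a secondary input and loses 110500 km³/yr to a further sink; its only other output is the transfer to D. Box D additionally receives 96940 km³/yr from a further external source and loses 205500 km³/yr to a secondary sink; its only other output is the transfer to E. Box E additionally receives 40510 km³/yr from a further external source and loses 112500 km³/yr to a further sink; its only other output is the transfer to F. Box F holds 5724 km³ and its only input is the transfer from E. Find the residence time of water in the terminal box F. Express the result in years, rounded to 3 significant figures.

Box A: F(A→B) = (68520 + 344100) − 129500 = 283120 km³/yr.
Box B: F(B→C) = (283120 + 88580) − 105000 = 266700 km³/yr.
Box C: F(C→D) = (266700 + 131800) − 110500 = 288000 km³/yr.
Box D: F(D→E) = (288000 + 96940) − 205500 = 179440 km³/yr.
Box E: F(E→F) = (179440 + 40510) − 112500 = 107450 km³/yr.
Box F throughput = its input = 107450 km³/yr; τ = 5724 / 107450 = 0.05327 yr.

0.0533 yr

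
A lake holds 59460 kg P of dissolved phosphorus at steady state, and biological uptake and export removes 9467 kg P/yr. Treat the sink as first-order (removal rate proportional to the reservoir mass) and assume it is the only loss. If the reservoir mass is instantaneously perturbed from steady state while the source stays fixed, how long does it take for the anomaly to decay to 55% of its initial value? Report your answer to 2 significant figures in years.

For a linear reservoir the anomaly decays as exp(−t/τ) with τ = M/F = 59460/9467 = 6.281 yr.
exp(−t/τ) = 0.55 ⇒ t = −τ ln(0.55) = 6.281 × 0.5978 = 3.755 yr.

3.8 yr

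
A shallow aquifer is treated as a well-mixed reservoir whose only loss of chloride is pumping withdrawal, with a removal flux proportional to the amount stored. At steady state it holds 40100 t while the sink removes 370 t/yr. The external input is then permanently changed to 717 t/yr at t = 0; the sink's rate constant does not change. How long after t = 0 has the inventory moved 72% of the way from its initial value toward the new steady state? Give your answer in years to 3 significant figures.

138 yr

τ = M₀/F₀ = 40100/370 = 108.4 yr.
The remaining gap fraction is e^(−t/τ); 72% covered ⇒ e^(−t/τ) = 0.280.
t = −τ ln(0.280) = 108.4 × 1.273 = 138.0 yr.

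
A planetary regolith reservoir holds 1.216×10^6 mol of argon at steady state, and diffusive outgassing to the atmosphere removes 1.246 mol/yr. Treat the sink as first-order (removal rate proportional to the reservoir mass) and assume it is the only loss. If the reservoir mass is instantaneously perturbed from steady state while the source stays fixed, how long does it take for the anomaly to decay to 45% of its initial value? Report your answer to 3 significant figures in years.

For a linear reservoir the anomaly decays as exp(−t/τ) with τ = M/F = 1.216×10^6/1.246 = 975900 yr.
exp(−t/τ) = 0.45 ⇒ t = −τ ln(0.45) = 975900 × 0.7985 = 779300 yr.

779000 yr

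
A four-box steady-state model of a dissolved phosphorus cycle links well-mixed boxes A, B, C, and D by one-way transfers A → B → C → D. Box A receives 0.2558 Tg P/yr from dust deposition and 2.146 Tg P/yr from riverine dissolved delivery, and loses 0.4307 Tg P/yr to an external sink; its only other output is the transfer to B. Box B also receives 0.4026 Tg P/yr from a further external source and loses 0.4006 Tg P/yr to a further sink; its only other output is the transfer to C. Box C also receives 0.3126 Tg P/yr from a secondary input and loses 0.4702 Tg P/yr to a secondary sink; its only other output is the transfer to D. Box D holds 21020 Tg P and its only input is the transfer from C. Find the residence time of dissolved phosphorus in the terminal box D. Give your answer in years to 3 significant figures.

11600 yr

Box A: F(A→B) = (0.2558 + 2.146) − 0.4307 = 1.9711 Tg P/yr.
Box B: F(B→C) = (1.9711 + 0.4026) − 0.4006 = 1.9731 Tg P/yr.
Box C: F(C→D) = (1.9731 + 0.3126) − 0.4702 = 1.8155 Tg P/yr.
Box D throughput = its input = 1.8155 Tg P/yr; τ = 21020 / 1.8155 = 11580 yr.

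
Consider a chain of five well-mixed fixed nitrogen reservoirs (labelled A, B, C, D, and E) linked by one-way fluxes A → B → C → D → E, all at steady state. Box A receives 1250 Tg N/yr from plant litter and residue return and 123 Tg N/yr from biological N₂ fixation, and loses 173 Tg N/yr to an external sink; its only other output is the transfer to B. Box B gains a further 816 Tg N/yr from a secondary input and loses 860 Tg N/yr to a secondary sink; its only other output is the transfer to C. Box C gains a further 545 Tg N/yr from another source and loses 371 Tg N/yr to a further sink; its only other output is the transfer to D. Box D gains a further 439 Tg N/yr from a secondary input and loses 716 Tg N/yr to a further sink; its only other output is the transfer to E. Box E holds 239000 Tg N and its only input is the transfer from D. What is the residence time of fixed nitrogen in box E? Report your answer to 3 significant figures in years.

227 yr

Box A: F(A→B) = (1250 + 123) − 173 = 1200.0 Tg N/yr.
Box B: F(B→C) = (1200.0 + 816) − 860 = 1156.0 Tg N/yr.
Box C: F(C→D) = (1156.0 + 545) − 371 = 1330.0 Tg N/yr.
Box D: F(D→E) = (1330.0 + 439) − 716 = 1053.0 Tg N/yr.
Box E throughput = its input = 1053.0 Tg N/yr; τ = 239000 / 1053.0 = 227.0 yr.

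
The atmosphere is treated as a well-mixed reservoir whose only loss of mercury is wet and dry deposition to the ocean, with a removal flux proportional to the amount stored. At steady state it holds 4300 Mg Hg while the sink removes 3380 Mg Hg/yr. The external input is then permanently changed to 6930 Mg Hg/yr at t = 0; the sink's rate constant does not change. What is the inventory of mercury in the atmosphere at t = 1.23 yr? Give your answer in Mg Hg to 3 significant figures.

7100 Mg Hg

Residence time τ = M₀/F₀ = 1.272 yr. The eventual steady state is M_∞ = M₀·(F₁/F₀) = 4300 × 6930/3380 = 8816.3 Mg Hg.
The anomaly ΔM(t) = M(t) − M_∞ decays as ΔM₀·e^(−t/τ) with ΔM₀ = 4300 − 8816.3 = −4516 Mg Hg.
At t = 1.23 yr, e^(−t/τ) = e^(−0.9668) = 0.3803, so ΔM = −1717 Mg Hg and M = 8816.3 − 1717 = 7098.8 Mg Hg.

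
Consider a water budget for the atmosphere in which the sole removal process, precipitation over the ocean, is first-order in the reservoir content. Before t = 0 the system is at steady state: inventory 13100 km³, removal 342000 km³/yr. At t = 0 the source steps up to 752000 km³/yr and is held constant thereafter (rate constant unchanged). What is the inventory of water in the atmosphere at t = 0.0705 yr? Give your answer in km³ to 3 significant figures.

τ = M₀/F₀ = 13100/342000 = 0.03830 yr; rate constant k = 1/τ.
New steady state M_∞ = F₁/k = F₁·τ = 752000 × 0.03830 = 28805 km³.
M(t) = M_∞ + (M₀ − M_∞)·e^(−t/τ); t/τ = 0.0705/0.03830 = 1.841, so e^(−t/τ) = 0.1587.
M(t) = 28805 − 15700 × 0.1587 = 26312 km³.

26300 km³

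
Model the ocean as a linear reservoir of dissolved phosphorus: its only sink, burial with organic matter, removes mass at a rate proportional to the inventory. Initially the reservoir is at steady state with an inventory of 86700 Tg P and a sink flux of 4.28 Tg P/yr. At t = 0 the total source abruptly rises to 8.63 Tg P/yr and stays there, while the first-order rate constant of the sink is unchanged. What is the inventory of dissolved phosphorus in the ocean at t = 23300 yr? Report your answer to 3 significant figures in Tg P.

147000 Tg P

Residence time τ = M₀/F₀ = 20260 yr. The eventual steady state is M_∞ = M₀·(F₁/F₀) = 86700 × 8.63/4.28 = 174820 Tg P.
The anomaly ΔM(t) = M(t) − M_∞ decays as ΔM₀·e^(−t/τ) with ΔM₀ = 86700 − 174820 = −88120 Tg P.
At t = 23300 yr, e^(−t/τ) = e^(−1.150) = 0.3166, so ΔM = −27900 Tg P and M = 174820 − 27900 = 146920 Tg P.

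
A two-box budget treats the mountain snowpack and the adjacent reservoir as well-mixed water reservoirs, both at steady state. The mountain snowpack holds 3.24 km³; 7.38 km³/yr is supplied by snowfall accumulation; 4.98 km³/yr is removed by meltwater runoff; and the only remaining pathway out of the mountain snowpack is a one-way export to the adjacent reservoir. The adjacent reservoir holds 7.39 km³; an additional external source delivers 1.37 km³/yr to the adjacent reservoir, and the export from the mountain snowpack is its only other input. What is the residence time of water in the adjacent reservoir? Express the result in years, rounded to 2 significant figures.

Balance the mountain snowpack: ΣF_in = 7.3800 km³/yr.
Export to the adjacent reservoir = ΣF_in − (4.98) = 2.4000 km³/yr.
Total input to the adjacent reservoir = 2.4000 + 1.37 = 3.7700 km³/yr; at steady state this equals its total output.
τ = M / F = 7.39 / 3.7700 = 1.960 yr.

2.0 yr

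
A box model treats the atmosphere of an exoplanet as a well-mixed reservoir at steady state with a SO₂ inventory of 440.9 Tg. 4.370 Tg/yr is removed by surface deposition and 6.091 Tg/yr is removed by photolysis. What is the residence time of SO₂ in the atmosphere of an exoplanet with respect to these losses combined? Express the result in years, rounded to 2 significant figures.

Total removal = 4.370 + 6.091 = 10.461 Tg/yr.
τ = M / ΣF_out = 440.9 / 10.461 = 42.15 yr.

42 yr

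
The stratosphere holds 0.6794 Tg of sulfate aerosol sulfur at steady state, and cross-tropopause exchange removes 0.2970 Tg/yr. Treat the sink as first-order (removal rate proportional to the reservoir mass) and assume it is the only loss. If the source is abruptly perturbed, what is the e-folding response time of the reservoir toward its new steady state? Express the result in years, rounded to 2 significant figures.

For a linear reservoir the response time equals the residence time τ = M/F.
τ = 0.6794 / 0.2970 = 2.288 yr.

2.3 yr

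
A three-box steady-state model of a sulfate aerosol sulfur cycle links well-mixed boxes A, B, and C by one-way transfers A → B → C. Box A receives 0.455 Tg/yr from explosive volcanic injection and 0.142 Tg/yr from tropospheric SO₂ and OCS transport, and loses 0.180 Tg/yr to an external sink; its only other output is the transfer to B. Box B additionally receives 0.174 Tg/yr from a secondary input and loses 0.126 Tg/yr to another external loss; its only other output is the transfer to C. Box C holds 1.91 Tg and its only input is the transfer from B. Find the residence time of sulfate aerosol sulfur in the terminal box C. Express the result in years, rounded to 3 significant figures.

Box A: F(A→B) = (0.455 + 0.142) − 0.180 = 0.41700 Tg/yr.
Box B: F(B→C) = (0.41700 + 0.174) − 0.126 = 0.46500 Tg/yr.
Box C throughput = its input = 0.46500 Tg/yr; τ = 1.91 / 0.46500 = 4.108 yr.

4.11 yr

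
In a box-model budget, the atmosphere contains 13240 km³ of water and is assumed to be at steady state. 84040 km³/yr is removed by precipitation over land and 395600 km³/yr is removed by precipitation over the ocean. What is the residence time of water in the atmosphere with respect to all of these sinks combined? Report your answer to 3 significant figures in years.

0.0276 yr

Total removal flux = 84040 + 395600 = 479640 km³/yr.
τ = M / ΣF_out = 13240 / 479640 = 0.02760 yr.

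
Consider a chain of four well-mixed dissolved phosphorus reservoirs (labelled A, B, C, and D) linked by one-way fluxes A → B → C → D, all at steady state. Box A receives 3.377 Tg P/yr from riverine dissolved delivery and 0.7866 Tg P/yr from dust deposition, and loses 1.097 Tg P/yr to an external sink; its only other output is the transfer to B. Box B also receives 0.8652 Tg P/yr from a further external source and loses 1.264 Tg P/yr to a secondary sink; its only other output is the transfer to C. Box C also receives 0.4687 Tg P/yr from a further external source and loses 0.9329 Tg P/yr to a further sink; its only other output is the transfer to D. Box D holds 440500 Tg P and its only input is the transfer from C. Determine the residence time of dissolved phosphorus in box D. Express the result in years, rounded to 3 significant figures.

Box A: F(A→B) = (3.377 + 0.7866) − 1.097 = 3.0666 Tg P/yr.
Box B: F(B→C) = (3.0666 + 0.8652) − 1.264 = 2.6678 Tg P/yr.
Box C: F(C→D) = (2.6678 + 0.4687) − 0.9329 = 2.2036 Tg P/yr.
Box D throughput = its input = 2.2036 Tg P/yr; τ = 440500 / 2.2036 = 199900 yr.

200000 yr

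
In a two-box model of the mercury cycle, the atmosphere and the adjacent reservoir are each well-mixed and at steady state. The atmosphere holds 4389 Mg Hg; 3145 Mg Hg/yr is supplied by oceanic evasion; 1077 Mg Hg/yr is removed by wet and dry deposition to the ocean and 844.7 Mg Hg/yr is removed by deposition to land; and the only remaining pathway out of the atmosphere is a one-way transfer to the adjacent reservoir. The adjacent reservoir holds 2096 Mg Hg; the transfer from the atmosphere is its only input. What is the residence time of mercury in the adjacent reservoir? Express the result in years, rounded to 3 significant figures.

1.71 yr

Balance the atmosphere: ΣF_in = 3145.0 Mg Hg/yr.
Transfer to the adjacent reservoir = ΣF_in − (1077 + 844.7) = 1223.3 Mg Hg/yr.
At steady state the output of the adjacent reservoir equals its input, 1223.3 Mg Hg/yr.
τ = M / F = 2096 / 1223.3 = 1.713 yr.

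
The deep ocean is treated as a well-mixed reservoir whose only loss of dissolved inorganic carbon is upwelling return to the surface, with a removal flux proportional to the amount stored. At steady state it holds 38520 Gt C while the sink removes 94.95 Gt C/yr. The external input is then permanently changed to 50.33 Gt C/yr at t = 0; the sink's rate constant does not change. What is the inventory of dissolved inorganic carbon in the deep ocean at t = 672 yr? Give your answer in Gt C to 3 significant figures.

τ = M₀/F₀ = 38520/94.95 = 405.7 yr; rate constant k = 1/τ.
New steady state M_∞ = F₁/k = F₁·τ = 50.33 × 405.7 = 20418 Gt C.
M(t) = M_∞ + (M₀ − M_∞)·e^(−t/τ); t/τ = 672/405.7 = 1.656, so e^(−t/τ) = 0.1908.
M(t) = 20418 + 18100 × 0.1908 = 23872 Gt C.

23900 Gt C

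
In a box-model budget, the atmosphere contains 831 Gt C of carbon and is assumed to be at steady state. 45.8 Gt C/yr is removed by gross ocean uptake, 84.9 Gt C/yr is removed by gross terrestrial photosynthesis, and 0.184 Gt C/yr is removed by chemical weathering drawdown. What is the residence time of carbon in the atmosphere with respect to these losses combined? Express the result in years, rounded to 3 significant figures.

6.35 yr

Total removal = 45.80 + 84.90 + 0.1840 = 130.88 Gt C/yr.
τ = M / ΣF_out = 831 / 130.88 = 6.349 yr.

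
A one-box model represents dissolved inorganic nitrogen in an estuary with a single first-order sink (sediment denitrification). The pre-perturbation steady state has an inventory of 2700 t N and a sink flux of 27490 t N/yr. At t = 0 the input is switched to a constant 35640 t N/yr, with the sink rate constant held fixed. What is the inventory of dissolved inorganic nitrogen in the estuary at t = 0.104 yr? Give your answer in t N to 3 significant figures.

Residence time τ = M₀/F₀ = 0.09822 yr. The eventual steady state is M_∞ = M₀·(F₁/F₀) = 2700 × 35640/27490 = 3500.5 t N.
The anomaly ΔM(t) = M(t) − M_∞ decays as ΔM₀·e^(−t/τ) with ΔM₀ = 2700 − 3500.5 = −800.5 t N.
At t = 0.104 yr, e^(−t/τ) = e^(−1.059) = 0.3468, so ΔM = −277.6 t N and M = 3500.5 − 277.6 = 3222.8 t N.

3220 t N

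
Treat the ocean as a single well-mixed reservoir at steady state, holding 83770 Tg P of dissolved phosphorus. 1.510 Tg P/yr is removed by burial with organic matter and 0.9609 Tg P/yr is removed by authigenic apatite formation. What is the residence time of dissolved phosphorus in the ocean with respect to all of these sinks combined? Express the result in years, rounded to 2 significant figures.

Total removal flux = 1.510 + 0.9609 = 2.4709 Tg P/yr.
τ = M / ΣF_out = 83770 / 2.4709 = 33900 yr.

34000 yr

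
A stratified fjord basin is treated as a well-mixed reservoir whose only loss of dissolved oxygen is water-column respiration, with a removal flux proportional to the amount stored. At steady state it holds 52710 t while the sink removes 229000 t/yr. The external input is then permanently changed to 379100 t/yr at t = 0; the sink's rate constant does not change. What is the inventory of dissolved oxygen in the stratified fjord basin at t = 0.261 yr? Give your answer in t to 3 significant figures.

The sink rate constant is k = F₀/M₀ = 229000/52710 = 4.345 yr⁻¹.
Solving dM/dt = F₁ − kM with M(0) = M₀ gives M(t) = F₁/k + (M₀ − F₁/k)·e^(−kt).
F₁/k = 379100/4.345 = 87259 t; kt = 4.345 × 0.261 = 1.134, e^(−kt) = 0.3218.
M(0.261) = 87259 + (52710 − 87259) × 0.3218 = 87259 − 11120 = 76142 t.

76100 t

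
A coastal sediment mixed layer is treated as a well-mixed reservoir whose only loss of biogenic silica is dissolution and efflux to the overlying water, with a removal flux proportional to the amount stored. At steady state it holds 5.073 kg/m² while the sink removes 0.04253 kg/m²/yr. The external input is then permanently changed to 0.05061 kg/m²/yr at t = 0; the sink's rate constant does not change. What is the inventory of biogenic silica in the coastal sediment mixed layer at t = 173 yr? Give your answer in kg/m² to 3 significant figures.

5.81 kg/m²

τ = M₀/F₀ = 5.073/0.04253 = 119.3 yr; rate constant k = 1/τ.
New steady state M_∞ = F₁/k = F₁·τ = 0.05061 × 119.3 = 6.0368 kg/m².
M(t) = M_∞ + (M₀ − M_∞)·e^(−t/τ); t/τ = 173/119.3 = 1.450, so e^(−t/τ) = 0.2345.
M(t) = 6.0368 − 0.9638 × 0.2345 = 5.8108 kg/m².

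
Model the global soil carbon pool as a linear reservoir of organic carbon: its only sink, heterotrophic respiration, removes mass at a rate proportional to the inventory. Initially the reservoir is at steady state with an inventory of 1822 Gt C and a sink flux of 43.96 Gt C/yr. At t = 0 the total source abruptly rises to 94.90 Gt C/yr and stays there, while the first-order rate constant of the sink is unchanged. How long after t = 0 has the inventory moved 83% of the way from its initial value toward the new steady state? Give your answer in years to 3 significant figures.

73.4 yr

τ = M₀/F₀ = 1822/43.96 = 41.45 yr.
The remaining gap fraction is e^(−t/τ); 83% covered ⇒ e^(−t/τ) = 0.170.
t = −τ ln(0.170) = 41.45 × 1.772 = 73.44 yr.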